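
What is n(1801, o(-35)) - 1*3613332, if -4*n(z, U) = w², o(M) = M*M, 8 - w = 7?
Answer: -14453329/4 ≈ -3.6133e+6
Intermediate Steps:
w = 1 (w = 8 - 1*7 = 8 - 7 = 1)
o(M) = M²
n(z, U) = -¼ (n(z, U) = -¼*1² = -¼*1 = -¼)
n(1801, o(-35)) - 1*3613332 = -¼ - 1*3613332 = -¼ - 3613332 = -14453329/4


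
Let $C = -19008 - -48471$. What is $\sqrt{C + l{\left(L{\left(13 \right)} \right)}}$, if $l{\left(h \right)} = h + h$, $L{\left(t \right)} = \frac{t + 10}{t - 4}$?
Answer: $\frac{\sqrt{265213}}{3} \approx 171.66$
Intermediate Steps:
$L{\left(t \right)} = \frac{10 + t}{-4 + t}$
$l{\left(h \right)} = 2 h$
$C = 29463$ ($C = -19008 + 48471 = 29463$)
$\sqrt{C + l{\left(L{\left(13 \right)} \right)}} = \sqrt{29463 + 2 \frac{10 + 13}{-4 + 13}} = \sqrt{29463 + 2 \cdot \frac{1}{9} \cdot 23} = \sqrt{29463 + 2 \cdot \frac{23}{9}} = \sqrt{29463 + \frac{46}{9}} = \sqrt{\frac{265213}{9}} = \frac{\sqrt{265213}}{3}$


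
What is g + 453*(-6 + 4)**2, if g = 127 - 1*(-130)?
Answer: 2069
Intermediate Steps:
g = 257 (g = 127 + 130 = 257)
g + 453*(-6 + 4)**2 = 257 + 453*(-6 + 4)**2 = 257 + 453*(-2)**2 = 257 + 453*4 = 257 + 1812 = 2069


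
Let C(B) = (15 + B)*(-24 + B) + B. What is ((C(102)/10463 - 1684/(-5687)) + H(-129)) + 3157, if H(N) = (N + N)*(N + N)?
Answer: 4148684409729/59503081 ≈ 69722.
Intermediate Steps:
H(N) = 4*N**2 (H(N) = (2*N)*(2*N) = 4*N**2)
C(B) = B + (-24 + B)*(15 + B) (C(B) = (-24 + B)*(15 + B) + B = B + (-24 + B)*(15 + B))
((C(102)/10463 - 1684/(-5687)) + H(-129)) + 3157 = (((-360 + 102**2 - 8*102)/10463 - 1684/(-5687)) + 4*(-129)**2) + 3157 = (((-360 + 10404 - 816)*(1/10463) - 1684*(-1/5687)) + 4*16641) + 3157 = ((9228*(1/10463) + 1684/5687) + 66564) + 3157 = ((9228/10463 + 1684/5687) + 66564) + 3157 = (70099328/59503081 + 66564) + 3157 = 3960833183012/59503081 + 3157 = 4148684409729/59503081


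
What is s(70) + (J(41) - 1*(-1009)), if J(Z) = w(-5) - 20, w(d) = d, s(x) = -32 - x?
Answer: 882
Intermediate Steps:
J(Z) = -25 (J(Z) = -5 - 20 = -25)
s(70) + (J(41) - 1*(-1009)) = (-32 - 1*70) + (-25 - 1*(-1009)) = (-32 - 70) + (-25 + 1009) = -102 + 984 = 882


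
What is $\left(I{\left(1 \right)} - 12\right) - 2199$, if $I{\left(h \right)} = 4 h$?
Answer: $-2207$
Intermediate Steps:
$\left(I{\left(1 \right)} - 12\right) - 2199 = \left(4 \cdot 1 - 12\right) - 2199 = \left(4 - 12\right) - 2199 = -8 - 2199 = -2207$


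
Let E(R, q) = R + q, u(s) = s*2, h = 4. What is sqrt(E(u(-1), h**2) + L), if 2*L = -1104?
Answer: I*sqrt(538) ≈ 23.195*I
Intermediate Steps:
L = -552 (L = (1/2)*(-1104) = -552)
u(s) = 2*s
sqrt(E(u(-1), h**2) + L) = sqrt((2*(-1) + 4**2) - 552) = sqrt((-2 + 16) - 552) = sqrt(14 - 552) = sqrt(-538) = I*sqrt(538)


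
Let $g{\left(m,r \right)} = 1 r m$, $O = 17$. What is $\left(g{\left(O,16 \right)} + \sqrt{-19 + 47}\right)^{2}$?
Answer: $74012 + 1088 \sqrt{7} \approx 76891.0$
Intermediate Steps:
$g{\left(m,r \right)} = m r$ ($g{\left(m,r \right)} = r m = m r$)
$\left(g{\left(O,16 \right)} + \sqrt{-19 + 47}\right)^{2} = \left(17 \cdot 16 + \sqrt{-19 + 47}\right)^{2} = \left(272 + \sqrt{28}\right)^{2} = \left(272 + 2 \sqrt{7}\right)^{2}$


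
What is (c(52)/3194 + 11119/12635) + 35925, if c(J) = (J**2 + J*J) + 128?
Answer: 724950793598/20178095 ≈ 35928.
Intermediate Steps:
c(J) = 128 + 2*J**2 (c(J) = (J**2 + J**2) + 128 = 2*J**2 + 128 = 128 + 2*J**2)
(c(52)/3194 + 11119/12635) + 35925 = ((128 + 2*52**2)/3194 + 11119/12635) + 35925 = ((128 + 2*2704)*(1/3194) + 11119*(1/12635)) + 35925 = ((128 + 5408)*(1/3194) + 11119/12635) + 35925 = (5536*(1/3194) + 11119/12635) + 35925 = (2768/1597 + 11119/12635) + 35925 = 52730723/20178095 + 35925 = 724950793598/20178095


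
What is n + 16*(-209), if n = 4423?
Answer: 1079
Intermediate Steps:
n + 16*(-209) = 4423 + 16*(-209) = 4423 - 3344 = 1079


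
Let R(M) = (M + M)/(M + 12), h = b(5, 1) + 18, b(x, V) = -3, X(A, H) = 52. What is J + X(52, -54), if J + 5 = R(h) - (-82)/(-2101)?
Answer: 908995/18909 ≈ 48.072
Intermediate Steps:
h = 15 (h = -3 + 18 = 15)
R(M) = 2*M/(12 + M) (R(M) = (2*M)/(12 + M) = 2*M/(12 + M))
J = -74273/18909 (J = -5 + (2*15/(12 + 15) - (-82)/(-2101)) = -5 + (2*15/27 - (-82)*(-1)/2101) = -5 + (2*15*(1/27) - 1*82/2101) = -5 + (10/9 - 82/2101) = -5 + 20272/18909 = -74273/18909 ≈ -3.9279)
J + X(52, -54) = -74273/18909 + 52 = 908995/18909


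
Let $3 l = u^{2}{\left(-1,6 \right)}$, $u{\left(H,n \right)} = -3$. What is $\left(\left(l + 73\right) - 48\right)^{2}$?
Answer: $784$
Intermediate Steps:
$l = 3$ ($l = \frac{\left(-3\right)^{2}}{3} = \frac{1}{3} \cdot 9 = 3$)
$\left(\left(l + 73\right) - 48\right)^{2} = \left(\left(3 + 73\right) - 48\right)^{2} = \left(76 - 48\right)^{2} = 28^{2} = 784$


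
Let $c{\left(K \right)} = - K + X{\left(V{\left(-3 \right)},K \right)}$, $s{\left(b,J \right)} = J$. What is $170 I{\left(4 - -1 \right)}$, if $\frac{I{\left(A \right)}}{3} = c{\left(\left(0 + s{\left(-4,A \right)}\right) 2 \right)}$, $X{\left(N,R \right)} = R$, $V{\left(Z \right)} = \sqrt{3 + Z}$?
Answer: $0$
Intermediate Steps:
$c{\left(K \right)} = 0$ ($c{\left(K \right)} = - K + K = 0$)
$I{\left(A \right)} = 0$ ($I{\left(A \right)} = 3 \cdot 0 = 0$)
$170 I{\left(4 - -1 \right)} = 170 \cdot 0 = 0$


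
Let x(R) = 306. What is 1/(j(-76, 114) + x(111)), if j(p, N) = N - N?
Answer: 1/306 ≈ 0.0032680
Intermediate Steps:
j(p, N) = 0
1/(j(-76, 114) + x(111)) = 1/(0 + 306) = 1/306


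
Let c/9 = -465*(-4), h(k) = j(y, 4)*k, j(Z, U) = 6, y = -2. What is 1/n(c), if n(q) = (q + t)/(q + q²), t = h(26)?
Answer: 23353695/1408 ≈ 16586.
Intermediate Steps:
h(k) = 6*k
c = 16740 (c = 9*(-465*(-4)) = 9*1860 = 16740)
t = 156 (t = 6*26 = 156)
n(q) = (156 + q)/(q + q²) (n(q) = (q + 156)/(q + q²) = (156 + q)/(q + q²))
1/n(c) = 1/((156 + 16740)/(16740*(1 + 16740))) = 1/((1/16740)*16896/16741) = 1/((1/16740)*(1/16741)*16896) = 1/(1408/23353695) = 23353695/1408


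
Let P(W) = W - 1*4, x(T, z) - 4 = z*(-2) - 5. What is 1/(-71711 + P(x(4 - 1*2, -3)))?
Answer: -1/71710 ≈ -1.3945e-5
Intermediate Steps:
x(T, z) = -1 - 2*z (x(T, z) = 4 + (z*(-2) - 5) = 4 + (-2*z - 5) = 4 + (-5 - 2*z) = -1 - 2*z)
P(W) = -4 + W (P(W) = W - 4 = -4 + W)
1/(-71711 + P(x(4 - 1*2, -3))) = 1/(-71711 + (-4 + (-1 - 2*(-3)))) = 1/(-71711 + (-4 + (-1 + 6))) = 1/(-71711 + (-4 + 5)) = 1/(-71711 + 1) = 1/(-71710) = -1/71710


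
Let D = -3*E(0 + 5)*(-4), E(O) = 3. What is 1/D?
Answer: 1/36 ≈ 0.027778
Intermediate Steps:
D = 36 (D = -3*3*(-4) = -9*(-4) = 36)
1/D = 1/36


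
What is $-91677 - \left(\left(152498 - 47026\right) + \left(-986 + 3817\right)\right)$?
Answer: $-199980$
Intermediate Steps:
$-91677 - \left(\left(152498 - 47026\right) + \left(-986 + 3817\right)\right) = -91677 - \left(105472 + 2831\right) = -91677 - 108303 = -199980$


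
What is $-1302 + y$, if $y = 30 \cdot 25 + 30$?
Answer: $-522$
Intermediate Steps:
$y = 780$ ($y = 750 + 30 = 780$)
$-1302 + y = -1302 + 780 = -522$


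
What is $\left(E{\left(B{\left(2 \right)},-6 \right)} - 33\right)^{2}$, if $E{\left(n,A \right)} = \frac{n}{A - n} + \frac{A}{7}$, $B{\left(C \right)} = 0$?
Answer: $\frac{56169}{49} \approx 1146.3$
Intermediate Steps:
$E{\left(n,A \right)} = \frac{A}{7} + \frac{n}{A - n}$ ($E{\left(n,A \right)} = \frac{n}{A - n} + A \frac{1}{7} = \frac{n}{A - n} + \frac{A}{7} = \frac{A}{7} + \frac{n}{A - n}$)
$\left(E{\left(B{\left(2 \right)},-6 \right)} - 33\right)^{2} = \left(\frac{0 + \frac{\left(-6\right)^{2}}{7} - \left(- \frac{6}{7}\right) 0}{-6 - 0} - 33\right)^{2} = \left(\frac{0 + \frac{1}{7} \cdot 36 + 0}{-6 + 0} - 33\right)^{2} = \left(\frac{0 + \frac{36}{7} + 0}{-6} - 33\right)^{2} = \left(\left(- \frac{1}{6}\right) \frac{36}{7} - 33\right)^{2} = \left(- \frac{6}{7} - 33\right)^{2} = \left(- \frac{237}{7}\right)^{2} = \frac{56169}{49}$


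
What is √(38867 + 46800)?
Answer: √85667 ≈ 292.69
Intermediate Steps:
√(38867 + 46800) = √85667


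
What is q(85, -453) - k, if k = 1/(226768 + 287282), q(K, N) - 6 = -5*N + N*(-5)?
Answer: 2331730799/514050 ≈ 4536.0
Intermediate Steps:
q(K, N) = 6 - 10*N (q(K, N) = 6 + (-5*N + N*(-5)) = 6 + (-5*N - 5*N) = 6 - 10*N)
k = 1/514050 ≈ 1.9453e-6
q(85, -453) - k = (6 - 10*(-453)) - 1*1/514050 = (6 + 4530) - 1/514050 = 4536 - 1/514050 = 2331730799/514050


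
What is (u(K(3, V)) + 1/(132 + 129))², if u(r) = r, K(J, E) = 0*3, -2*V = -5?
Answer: 1/68121 ≈ 1.4680e-5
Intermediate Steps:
V = 5/2 (V = -½*(-5) = 5/2 ≈ 2.5000)
K(J, E) = 0
(u(K(3, V)) + 1/(132 + 129))² = (0 + 1/(132 + 129))² = (0 + 1/261)² = (1/261)² = 1/68121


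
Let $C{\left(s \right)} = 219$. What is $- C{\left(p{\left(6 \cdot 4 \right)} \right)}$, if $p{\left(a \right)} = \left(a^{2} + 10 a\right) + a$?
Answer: $-219$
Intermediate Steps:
$p{\left(a \right)} = a^{2} + 11 a$
$- C{\left(p{\left(6 \cdot 4 \right)} \right)} = \left(-1\right) 219 = -219$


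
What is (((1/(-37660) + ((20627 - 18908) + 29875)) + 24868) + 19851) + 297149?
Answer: 14064578919/37660 ≈ 3.7346e+5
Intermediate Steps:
(((1/(-37660) + ((20627 - 18908) + 29875)) + 24868) + 19851) + 297149 = (((-1/37660 + (1719 + 29875)) + 24868) + 19851) + 297149 = (((-1/37660 + 31594) + 24868) + 19851) + 297149 = ((1189830039/37660 + 24868) + 19851) + 297149 = (2126358919/37660 + 19851) + 297149 = 2873947579/37660 + 297149 = 14064578919/37660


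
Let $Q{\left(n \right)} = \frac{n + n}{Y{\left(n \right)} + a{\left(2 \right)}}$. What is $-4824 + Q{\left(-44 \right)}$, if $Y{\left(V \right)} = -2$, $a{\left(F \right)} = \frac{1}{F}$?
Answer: $- \frac{14296}{3} \approx -4765.3$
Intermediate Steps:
$Q{\left(n \right)} = - \frac{4 n}{3}$ ($Q{\left(n \right)} = \frac{n + n}{-2 + \frac{1}{2}} = \frac{2 n}{-2 + \frac{1}{2}} = \frac{2 n}{- \frac{3}{2}} = 2 n \left(- \frac{2}{3}\right) = - \frac{4 n}{3}$)
$-4824 + Q{\left(-44 \right)} = -4824 - - \frac{176}{3} = -4824 + \frac{176}{3} = - \frac{14296}{3}$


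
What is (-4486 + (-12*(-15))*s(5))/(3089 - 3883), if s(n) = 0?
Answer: 2243/397 ≈ 5.6499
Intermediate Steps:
(-4486 + (-12*(-15))*s(5))/(3089 - 3883) = (-4486 - 12*(-15)*0)/(3089 - 3883) = (-4486 + 180*0)/(-794) = (-4486 + 0)*(-1/794) = -4486*(-1/794) = 2243/397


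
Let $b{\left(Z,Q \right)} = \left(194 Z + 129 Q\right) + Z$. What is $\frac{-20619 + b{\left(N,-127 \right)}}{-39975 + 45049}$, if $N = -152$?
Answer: $- \frac{33321}{2537} \approx -13.134$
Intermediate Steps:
$b{\left(Z,Q \right)} = 129 Q + 195 Z$ ($b{\left(Z,Q \right)} = \left(129 Q + 194 Z\right) + Z = 129 Q + 195 Z$)
$\frac{-20619 + b{\left(N,-127 \right)}}{-39975 + 45049} = \frac{-20619 + \left(129 \left(-127\right) + 195 \left(-152\right)\right)}{-39975 + 45049} = \frac{-20619 - 46023}{5074} = \left(-20619 - 46023\right) \frac{1}{5074} = \left(-66642\right) \frac{1}{5074} = - \frac{33321}{2537}$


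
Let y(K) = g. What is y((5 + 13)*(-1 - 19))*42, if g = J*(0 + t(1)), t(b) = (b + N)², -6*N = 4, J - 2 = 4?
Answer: 28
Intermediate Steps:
J = 6 (J = 2 + 4 = 6)
N = -⅔ (N = -⅙*4 = -⅔ ≈ -0.66667)
t(b) = (-⅔ + b)² (t(b) = (b - ⅔)² = (-⅔ + b)²)
g = ⅔ (g = 6*(0 + (-2 + 3*1)²/9) = 6*(0 + (-2 + 3)²/9) = 6*(0 + (⅑)*1²) = 6*(0 + (⅑)*1) = 6*(0 + ⅑) = 6*(⅑) = ⅔ ≈ 0.66667)
y(K) = ⅔
y((5 + 13)*(-1 - 19))*42 = (⅔)*42 = 28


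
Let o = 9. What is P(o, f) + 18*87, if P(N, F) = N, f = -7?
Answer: 1575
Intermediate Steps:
P(o, f) + 18*87 = 9 + 18*87 = 9 + 1566 = 1575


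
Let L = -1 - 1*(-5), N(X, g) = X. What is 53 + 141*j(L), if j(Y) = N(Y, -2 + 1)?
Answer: 617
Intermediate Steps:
L = 4 (L = -1 + 5 = 4)
j(Y) = Y
53 + 141*j(L) = 53 + 141*4 = 53 + 564 = 617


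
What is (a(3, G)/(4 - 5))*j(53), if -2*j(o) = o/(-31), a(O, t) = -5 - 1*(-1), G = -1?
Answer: 106/31 ≈ 3.4194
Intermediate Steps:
a(O, t) = -4 (a(O, t) = -5 + 1 = -4)
j(o) = o/62 (j(o) = -o/(2*(-31)) = -o*(-1)/(2*31) = -(-1)*o/62 = o/62)
(a(3, G)/(4 - 5))*j(53) = (-4/(4 - 5))*((1/62)*53) = (-4/(-1))*(53/62) = -1*(-4)*(53/62) = 4*(53/62) = 106/31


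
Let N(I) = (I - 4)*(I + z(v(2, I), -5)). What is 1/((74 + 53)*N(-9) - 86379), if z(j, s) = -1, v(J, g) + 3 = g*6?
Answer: -1/69869 ≈ -1.4312e-5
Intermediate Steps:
v(J, g) = -3 + 6*g (v(J, g) = -3 + g*6 = -3 + 6*g)
N(I) = (-1 + I)*(-4 + I) (N(I) = (I - 4)*(I - 1) = (-4 + I)*(-1 + I) = (-1 + I)*(-4 + I))
1/((74 + 53)*N(-9) - 86379) = 1/((74 + 53)*(4 + (-9)² - 5*(-9)) - 86379) = 1/(127*(4 + 81 + 45) - 86379) = 1/(127*130 - 86379) = 1/(16510 - 86379) = 1/(-69869) = -1/69869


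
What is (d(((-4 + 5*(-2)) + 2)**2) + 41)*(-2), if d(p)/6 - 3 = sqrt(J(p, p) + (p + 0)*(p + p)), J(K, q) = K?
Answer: -2566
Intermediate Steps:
d(p) = 18 + 6*sqrt(p + 2*p**2) (d(p) = 18 + 6*sqrt(p + (p + 0)*(p + p)) = 18 + 6*sqrt(p + p*(2*p)) = 18 + 6*sqrt(p + 2*p**2))
(d(((-4 + 5*(-2)) + 2)**2) + 41)*(-2) = ((18 + 6*sqrt(((-4 + 5*(-2)) + 2)**2*(1 + 2*((-4 + 5*(-2)) + 2)**2))) + 41)*(-2) = ((18 + 6*sqrt(((-4 - 10) + 2)**2*(1 + 2*((-4 - 10) + 2)**2))) + 41)*(-2) = ((18 + 6*sqrt((-14 + 2)**2*(1 + 2*(-14 + 2)**2))) + 41)*(-2) = ((18 + 6*sqrt((-12)**2*(1 + 2*(-12)**2))) + 41)*(-2) = ((18 + 6*sqrt(144*(1 + 2*144))) + 41)*(-2) = ((18 + 6*sqrt(144*(1 + 288))) + 41)*(-2) = ((18 + 6*sqrt(144*289)) + 41)*(-2) = ((18 + 6*sqrt(41616)) + 41)*(-2) = ((18 + 6*204) + 41)*(-2) = ((18 + 1224) + 41)*(-2) = (1242 + 41)*(-2) = 1283*(-2) = -2566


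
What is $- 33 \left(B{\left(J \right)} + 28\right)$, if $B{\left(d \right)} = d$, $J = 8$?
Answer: $-1188$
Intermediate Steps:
$- 33 \left(B{\left(J \right)} + 28\right) = - 33 \left(8 + 28\right) = \left(-33\right) 36 = -1188$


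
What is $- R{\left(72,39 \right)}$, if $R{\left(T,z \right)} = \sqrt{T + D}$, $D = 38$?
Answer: $- \sqrt{110} \approx -10.488$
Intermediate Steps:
$R{\left(T,z \right)} = \sqrt{38 + T}$ ($R{\left(T,z \right)} = \sqrt{T + 38} = \sqrt{38 + T}$)
$- R{\left(72,39 \right)} = - \sqrt{38 + 72} = - \sqrt{110}$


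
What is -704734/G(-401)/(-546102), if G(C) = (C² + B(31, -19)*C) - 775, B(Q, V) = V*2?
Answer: 352367/47856010464 ≈ 7.3631e-6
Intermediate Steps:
B(Q, V) = 2*V
G(C) = -775 + C² - 38*C (G(C) = (C² + (2*(-19))*C) - 775 = (C² - 38*C) - 775 = -775 + C² - 38*C)
-704734/G(-401)/(-546102) = -704734/(-775 + (-401)² - 38*(-401))/(-546102) = -704734/(-775 + 160801 + 15238)*(-1/546102) = -704734/175264*(-1/546102) = -704734*1/175264*(-1/546102) = -352367/87632*(-1/546102) = 352367/47856010464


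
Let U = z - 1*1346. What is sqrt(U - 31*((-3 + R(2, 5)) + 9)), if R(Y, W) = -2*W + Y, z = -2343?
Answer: 3*I*sqrt(403) ≈ 60.225*I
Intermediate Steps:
R(Y, W) = Y - 2*W
U = -3689 (U = -2343 - 1*1346 = -2343 - 1346 = -3689)
sqrt(U - 31*((-3 + R(2, 5)) + 9)) = sqrt(-3689 - 31*((-3 + (2 - 2*5)) + 9)) = sqrt(-3689 - 31*((-3 + (2 - 10)) + 9)) = sqrt(-3689 - 31*((-3 - 8) + 9)) = sqrt(-3689 - 31*(-11 + 9)) = sqrt(-3689 - 31*(-2)) = sqrt(-3689 + 62) = sqrt(-3627) = 3*I*sqrt(403)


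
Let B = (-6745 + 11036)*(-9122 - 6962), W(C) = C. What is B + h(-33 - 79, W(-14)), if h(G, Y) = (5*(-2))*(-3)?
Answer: -69016414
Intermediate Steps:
B = -69016444 (B = 4291*(-16084) = -69016444)
h(G, Y) = 30 (h(G, Y) = -10*(-3) = 30)
B + h(-33 - 79, W(-14)) = -69016444 + 30 = -69016414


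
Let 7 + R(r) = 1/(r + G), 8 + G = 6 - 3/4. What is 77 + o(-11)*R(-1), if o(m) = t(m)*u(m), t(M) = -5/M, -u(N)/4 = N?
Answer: -205/3 ≈ -68.333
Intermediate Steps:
G = -11/4 (G = -8 + (6 - 3/4) = -8 + (6 - 3*¼) = -8 + (6 - ¾) = -8 + 21/4 = -11/4 ≈ -2.7500)
u(N) = -4*N
R(r) = -7 + 1/(-11/4 + r) (R(r) = -7 + 1/(r - 11/4) = -7 + 1/(-11/4 + r))
o(m) = 20 (o(m) = (-5/m)*(-4*m) = 20)
77 + o(-11)*R(-1) = 77 + 20*((81 - 28*(-1))/(-11 + 4*(-1))) = 77 + 20*((81 + 28)/(-11 - 4)) = 77 + 20*(109/(-15)) = 77 + 20*(-1/15*109) = 77 + 20*(-109/15) = 77 - 436/3 = -205/3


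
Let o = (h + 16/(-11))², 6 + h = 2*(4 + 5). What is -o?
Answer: -13456/121 ≈ -111.21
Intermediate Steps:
h = 12 (h = -6 + 2*(4 + 5) = -6 + 2*9 = -6 + 18 = 12)
o = 13456/121 (o = (12 + 16/(-11))² = (12 + 16*(-1/11))² = (12 - 16/11)² = (116/11)² = 13456/121 ≈ 111.21)
-o = -1*13456/121 = -13456/121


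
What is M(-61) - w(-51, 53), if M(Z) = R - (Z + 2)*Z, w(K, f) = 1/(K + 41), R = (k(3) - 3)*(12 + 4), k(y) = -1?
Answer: -36629/10 ≈ -3662.9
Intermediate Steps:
R = -64 (R = (-1 - 3)*(12 + 4) = -4*16 = -64)
w(K, f) = 1/(41 + K)
M(Z) = -64 - Z*(2 + Z) (M(Z) = -64 - (Z + 2)*Z = -64 - (2 + Z)*Z = -64 - Z*(2 + Z))
M(-61) - w(-51, 53) = (-64 - 1*(-61)**2 - 2*(-61)) - 1/(41 - 51) = (-64 - 1*3721 + 122) - 1/(-10) = (-64 - 3721 + 122) - 1*(-1/10) = -3663 + 1/10 = -36629/10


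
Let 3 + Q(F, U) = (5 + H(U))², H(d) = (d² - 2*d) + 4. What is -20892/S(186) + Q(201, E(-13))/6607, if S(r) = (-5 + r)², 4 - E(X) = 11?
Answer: 31701297/216451927 ≈ 0.14646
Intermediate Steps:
H(d) = 4 + d² - 2*d
E(X) = -7 (E(X) = 4 - 1*11 = 4 - 11 = -7)
Q(F, U) = -3 + (9 + U² - 2*U)² (Q(F, U) = -3 + (5 + (4 + U² - 2*U))² = -3 + (9 + U² - 2*U)²)
-20892/S(186) + Q(201, E(-13))/6607 = -20892/(-5 + 186)² + (-3 + (9 + (-7)² - 2*(-7))²)/6607 = -20892/(181²) + (-3 + (9 + 49 + 14)²)*(1/6607) = -20892/32761 + (-3 + 72²)*(1/6607) = -20892*1/32761 + (-3 + 5184)*(1/6607) = -20892/32761 + 5181*(1/6607) = -20892/32761 + 5181/6607 = 31701297/216451927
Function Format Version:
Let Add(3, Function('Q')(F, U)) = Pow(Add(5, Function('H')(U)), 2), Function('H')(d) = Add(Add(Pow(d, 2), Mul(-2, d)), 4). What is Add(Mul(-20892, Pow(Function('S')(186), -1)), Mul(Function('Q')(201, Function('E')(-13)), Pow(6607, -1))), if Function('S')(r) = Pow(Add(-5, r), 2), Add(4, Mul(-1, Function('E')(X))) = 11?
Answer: Rational(31701297, 216451927) ≈ 0.14646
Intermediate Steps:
Function('H')(d) = Add(4, Pow(d, 2), Mul(-2, d))
Function('E')(X) = -7 (Function('E')(X) = Add(4, Mul(-1, 11)) = Add(4, -11) = -7)
Function('Q')(F, U) = Add(-3, Pow(Add(9, Pow(U, 2), Mul(-2, U)), 2)) (Function('Q')(F, U) = Add(-3, Pow(Add(5, Add(4, Pow(U, 2), Mul(-2, U))), 2)) = Add(-3, Pow(Add(9, Pow(U, 2), Mul(-2, U)), 2)))
Add(Mul(-20892, Pow(Function('S')(186), -1)), Mul(Function('Q')(201, Function('E')(-13)), Pow(6607, -1))) = Add(Mul(-20892, Pow(Pow(Add(-5, 186), 2), -1)), Mul(Add(-3, Pow(Add(9, Pow(-7, 2), Mul(-2, -7)), 2)), Pow(6607, -1))) = Add(Mul(-20892, Pow(Pow(181, 2), -1)), Mul(Add(-3, Pow(Add(9, 49, 14), 2)), Rational(1, 6607))) = Add(Mul(-20892, Pow(32761, -1)), Mul(Add(-3, Pow(72, 2)), Rational(1, 6607))) = Add(Mul(-20892, Rational(1, 32761)), Mul(Add(-3, 5184), Rational(1, 6607))) = Add(Rational(-20892, 32761), Mul(5181, Rational(1, 6607))) = Add(Rational(-20892, 32761), Rational(5181, 6607)) = Rational(31701297, 216451927)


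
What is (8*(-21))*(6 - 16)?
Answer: 1680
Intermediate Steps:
(8*(-21))*(6 - 16) = -168*(-10) = 1680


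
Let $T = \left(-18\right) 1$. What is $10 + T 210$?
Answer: $-3770$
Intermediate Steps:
$T = -18$
$10 + T 210 = 10 - 3780 = -3770$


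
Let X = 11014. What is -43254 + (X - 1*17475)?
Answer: -49715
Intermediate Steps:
-43254 + (X - 1*17475) = -43254 + (11014 - 1*17475) = -43254 + (11014 - 17475) = -43254 - 6461 = -49715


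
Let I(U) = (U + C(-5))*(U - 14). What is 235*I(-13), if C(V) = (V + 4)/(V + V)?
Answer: 163701/2 ≈ 81851.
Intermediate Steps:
C(V) = (4 + V)/(2*V) (C(V) = (4 + V)/((2*V)) = (4 + V)*(1/(2*V)) = (4 + V)/(2*V))
I(U) = (-14 + U)*(⅒ + U) (I(U) = (U + (½)*(4 - 5)/(-5))*(U - 14) = (U + (½)*(-⅕)*(-1))*(-14 + U) = (U + ⅒)*(-14 + U) = (⅒ + U)*(-14 + U) = (-14 + U)*(⅒ + U))
235*I(-13) = 235*(-7/5 + (-13)² - 139/10*(-13)) = 235*(-7/5 + 169 + 1807/10) = 235*(3483/10) = 163701/2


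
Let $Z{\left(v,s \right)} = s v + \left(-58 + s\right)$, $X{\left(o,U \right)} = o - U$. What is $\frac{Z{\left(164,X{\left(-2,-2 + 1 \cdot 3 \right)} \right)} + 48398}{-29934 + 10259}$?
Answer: $- \frac{9569}{3935} \approx -2.4318$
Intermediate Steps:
$Z{\left(v,s \right)} = -58 + s + s v$
$\frac{Z{\left(164,X{\left(-2,-2 + 1 \cdot 3 \right)} \right)} + 48398}{-29934 + 10259} = \frac{\left(-58 - 3 + \left(-2 - \left(-2 + 1 \cdot 3\right)\right) 164\right) + 48398}{-29934 + 10259} = \frac{\left(-58 - 3 + \left(-2 - \left(-2 + 3\right)\right) 164\right) + 48398}{-19675} = \left(\left(-58 - 3 + \left(-2 - 1\right) 164\right) + 48398\right) \left(- \frac{1}{19675}\right) = \left(\left(-58 - 3 - 492\right) + 48398\right) \left(- \frac{1}{19675}\right) = \left(-553 + 48398\right) \left(- \frac{1}{19675}\right) = 47845 \left(- \frac{1}{19675}\right) = - \frac{9569}{3935}$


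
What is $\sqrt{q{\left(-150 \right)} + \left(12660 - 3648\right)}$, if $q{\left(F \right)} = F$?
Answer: $\sqrt{8862} \approx 94.138$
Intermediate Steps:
$\sqrt{q{\left(-150 \right)} + \left(12660 - 3648\right)} = \sqrt{-150 + \left(12660 - 3648\right)} = \sqrt{-150 + 9012} = \sqrt{8862}$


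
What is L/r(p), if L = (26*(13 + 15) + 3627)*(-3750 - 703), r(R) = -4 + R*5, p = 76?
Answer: -19392815/376 ≈ -51577.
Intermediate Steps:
r(R) = -4 + 5*R
L = -19392815 (L = (26*28 + 3627)*(-4453) = (728 + 3627)*(-4453) = 4355*(-4453) = -19392815)
L/r(p) = -19392815/(-4 + 5*76) = -19392815/(-4 + 380) = -19392815/376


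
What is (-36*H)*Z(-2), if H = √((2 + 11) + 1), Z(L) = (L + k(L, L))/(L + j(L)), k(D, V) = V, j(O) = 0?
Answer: -72*√14 ≈ -269.40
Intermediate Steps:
Z(L) = 2 (Z(L) = (L + L)/(L + 0) = (2*L)/L = 2)
H = √14 (H = √(13 + 1) = √14 ≈ 3.7417)
(-36*H)*Z(-2) = -36*√14*2 = -72*√14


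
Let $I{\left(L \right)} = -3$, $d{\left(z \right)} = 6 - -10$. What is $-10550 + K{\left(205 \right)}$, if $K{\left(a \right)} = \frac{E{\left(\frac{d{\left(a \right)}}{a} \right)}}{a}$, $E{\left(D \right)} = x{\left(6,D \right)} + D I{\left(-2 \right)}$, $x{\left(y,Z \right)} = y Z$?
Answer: $- \frac{443363702}{42025} \approx -10550.0$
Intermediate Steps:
$d{\left(z \right)} = 16$ ($d{\left(z \right)} = 6 + 10 = 16$)
$x{\left(y,Z \right)} = Z y$
$E{\left(D \right)} = 3 D$ ($E{\left(D \right)} = D 6 + D \left(-3\right) = 6 D - 3 D = 3 D$)
$K{\left(a \right)} = \frac{48}{a^{2}}$ ($K{\left(a \right)} = \frac{3 \frac{16}{a}}{a} = \frac{48 \frac{1}{a}}{a} = \frac{48}{a^{2}}$)
$-10550 + K{\left(205 \right)} = -10550 + \frac{48}{42025} = - \frac{443363702}{42025}$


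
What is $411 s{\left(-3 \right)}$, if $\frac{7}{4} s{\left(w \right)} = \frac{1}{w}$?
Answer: $- \frac{548}{7} \approx -78.286$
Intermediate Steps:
$s{\left(w \right)} = \frac{4}{7 w}$
$411 s{\left(-3 \right)} = 411 \frac{4}{7 \left(-3\right)} = 411 \cdot \frac{4}{7} \left(- \frac{1}{3}\right) = 411 \left(- \frac{4}{21}\right) = - \frac{548}{7}$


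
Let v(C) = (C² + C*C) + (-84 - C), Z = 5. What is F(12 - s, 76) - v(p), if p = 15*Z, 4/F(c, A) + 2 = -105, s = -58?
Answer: -1186741/107 ≈ -11091.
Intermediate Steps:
F(c, A) = -4/107 (F(c, A) = 4/(-2 - 105) = 4/(-107) = 4*(-1/107) = -4/107)
p = 75 (p = 15*5 = 75)
v(C) = -84 - C + 2*C² (v(C) = (C² + C²) + (-84 - C) = 2*C² + (-84 - C) = -84 - C + 2*C²)
F(12 - s, 76) - v(p) = -4/107 - (-84 - 1*75 + 2*75²) = -4/107 - (-84 - 75 + 2*5625) = -4/107 - (-84 - 75 + 11250) = -4/107 - 1*11091 = -4/107 - 11091 = -1186741/107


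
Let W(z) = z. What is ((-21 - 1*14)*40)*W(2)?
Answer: -2800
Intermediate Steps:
((-21 - 1*14)*40)*W(2) = ((-21 - 1*14)*40)*2 = ((-21 - 14)*40)*2 = -35*40*2 = -1400*2 = -2800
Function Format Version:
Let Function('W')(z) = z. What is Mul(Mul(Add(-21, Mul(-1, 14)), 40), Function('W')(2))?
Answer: -2800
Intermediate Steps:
Mul(Mul(Add(-21, Mul(-1, 14)), 40), Function('W')(2)) = Mul(Mul(Add(-21, Mul(-1, 14)), 40), 2) = Mul(Mul(Add(-21, -14), 40), 2) = Mul(Mul(-35, 40), 2) = Mul(-1400, 2) = -2800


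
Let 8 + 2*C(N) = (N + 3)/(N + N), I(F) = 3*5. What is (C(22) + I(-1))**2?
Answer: 986049/7744 ≈ 127.33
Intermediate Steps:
I(F) = 15
C(N) = -4 + (3 + N)/(4*N) (C(N) = -4 + ((N + 3)/(N + N))/2 = -4 + ((3 + N)/((2*N)))/2 = -4 + ((3 + N)*(1/(2*N)))/2 = -4 + ((3 + N)/(2*N))/2 = -4 + (3 + N)/(4*N))
(C(22) + I(-1))**2 = ((3/4)*(1 - 5*22)/22 + 15)**2 = ((3/4)*(1/22)*(1 - 110) + 15)**2 = ((3/4)*(1/22)*(-109) + 15)**2 = (-327/88 + 15)**2 = (993/88)**2 = 986049/7744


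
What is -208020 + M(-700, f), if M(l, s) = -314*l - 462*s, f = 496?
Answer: -217372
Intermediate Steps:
M(l, s) = -462*s - 314*l
-208020 + M(-700, f) = -208020 + (-462*496 - 314*(-700)) = -208020 + (-229152 + 219800) = -208020 - 9352 = -217372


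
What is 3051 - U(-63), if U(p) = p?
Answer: 3114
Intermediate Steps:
3051 - U(-63) = 3051 - 1*(-63) = 3051 + 63 = 3114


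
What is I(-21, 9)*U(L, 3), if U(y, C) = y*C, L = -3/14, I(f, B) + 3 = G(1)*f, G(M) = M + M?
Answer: 405/14 ≈ 28.929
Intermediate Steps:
G(M) = 2*M
I(f, B) = -3 + 2*f (I(f, B) = -3 + (2*1)*f = -3 + 2*f)
L = -3/14 (L = -3*1/14 = -3/14 ≈ -0.21429)
U(y, C) = C*y
I(-21, 9)*U(L, 3) = (-3 + 2*(-21))*(3*(-3/14)) = (-3 - 42)*(-9/14) = -45*(-9/14) = 405/14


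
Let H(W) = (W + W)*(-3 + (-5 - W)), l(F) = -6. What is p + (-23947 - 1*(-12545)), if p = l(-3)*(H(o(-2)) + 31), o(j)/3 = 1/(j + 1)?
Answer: -11768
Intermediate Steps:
o(j) = 3/(1 + j) (o(j) = 3/(j + 1) = 3/(1 + j))
H(W) = 2*W*(-8 - W) (H(W) = (2*W)*(-8 - W) = 2*W*(-8 - W))
p = -366 (p = -6*(-2*3/(1 - 2)*(8 + 3/(1 - 2)) + 31) = -6*(-2*3/(-1)*(8 + 3/(-1)) + 31) = -6*(-2*3*(-1)*(8 + 3*(-1)) + 31) = -6*(-2*(-3)*(8 - 3) + 31) = -6*(-2*(-3)*5 + 31) = -6*(30 + 31) = -6*61 = -366)
p + (-23947 - 1*(-12545)) = -366 + (-23947 - 1*(-12545)) = -366 + (-23947 + 12545) = -366 - 11402 = -11768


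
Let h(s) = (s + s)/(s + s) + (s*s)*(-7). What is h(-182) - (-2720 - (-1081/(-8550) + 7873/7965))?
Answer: -346777925243/1513350 ≈ -2.2915e+5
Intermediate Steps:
h(s) = 1 - 7*s² (h(s) = (2*s)/((2*s)) + s²*(-7) = (2*s)*(1/(2*s)) - 7*s² = 1 - 7*s²)
h(-182) - (-2720 - (-1081/(-8550) + 7873/7965)) = (1 - 7*(-182)²) - (-2720 - (-1081/(-8550) + 7873/7965)) = (1 - 7*33124) - (-2720 - (-1081*(-1/8550) + 7873*(1/7965))) = (1 - 231868) - (-2720 - (1081/8550 + 7873/7965)) = -231867 - (-2720 - 1*1687207/1513350) = -231867 - (-2720 - 1687207/1513350) = -231867 - 1*(-4117999207/1513350) = -231867 + 4117999207/1513350 = -346777925243/1513350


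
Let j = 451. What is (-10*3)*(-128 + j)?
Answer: -9690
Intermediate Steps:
(-10*3)*(-128 + j) = (-10*3)*(-128 + 451) = -30*323 = -9690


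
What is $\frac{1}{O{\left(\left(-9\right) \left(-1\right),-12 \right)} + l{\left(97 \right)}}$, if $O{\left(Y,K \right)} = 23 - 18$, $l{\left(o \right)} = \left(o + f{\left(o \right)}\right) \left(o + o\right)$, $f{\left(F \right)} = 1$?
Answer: $\frac{1}{19017} \approx 5.2585 \cdot 10^{-5}$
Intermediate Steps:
$l{\left(o \right)} = 2 o \left(1 + o\right)$ ($l{\left(o \right)} = \left(o + 1\right) \left(o + o\right) = \left(1 + o\right) 2 o = 2 o \left(1 + o\right)$)
$O{\left(Y,K \right)} = 5$ ($O{\left(Y,K \right)} = 23 - 18 = 5$)
$\frac{1}{O{\left(\left(-9\right) \left(-1\right),-12 \right)} + l{\left(97 \right)}} = \frac{1}{5 + 2 \cdot 97 \left(1 + 97\right)} = \frac{1}{5 + 2 \cdot 97 \cdot 98} = \frac{1}{5 + 19012} = \frac{1}{19017}$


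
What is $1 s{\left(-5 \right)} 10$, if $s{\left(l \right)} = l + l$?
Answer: $-100$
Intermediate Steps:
$s{\left(l \right)} = 2 l$
$1 s{\left(-5 \right)} 10 = 1 \cdot 2 \left(-5\right) 10 = 1 \left(-10\right) 10 = \left(-10\right) 10 = -100$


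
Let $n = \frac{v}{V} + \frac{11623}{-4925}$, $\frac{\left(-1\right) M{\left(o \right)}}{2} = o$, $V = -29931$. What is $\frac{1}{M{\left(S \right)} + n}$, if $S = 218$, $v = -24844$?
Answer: $- \frac{748275}{327392729} \approx -0.0022856$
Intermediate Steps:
$M{\left(o \right)} = - 2 o$
$n = - \frac{1144829}{748275}$ ($n = - \frac{24844}{-29931} + \frac{11623}{-4925} = \left(-24844\right) \left(- \frac{1}{29931}\right) + 11623 \left(- \frac{1}{4925}\right) = \frac{24844}{29931} - \frac{59}{25} = - \frac{1144829}{748275} \approx -1.53$)
$\frac{1}{M{\left(S \right)} + n} = \frac{1}{\left(-2\right) 218 - \frac{1144829}{748275}} = \frac{1}{-436 - \frac{1144829}{748275}} = \frac{1}{- \frac{327392729}{748275}} = - \frac{748275}{327392729}$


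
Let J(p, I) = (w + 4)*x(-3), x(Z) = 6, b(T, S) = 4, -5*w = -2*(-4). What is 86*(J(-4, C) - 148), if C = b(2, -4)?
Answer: -57448/5 ≈ -11490.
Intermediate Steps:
w = -8/5 (w = -(-2)*(-4)/5 = -⅕*8 = -8/5 ≈ -1.6000)
C = 4
J(p, I) = 72/5 (J(p, I) = (-8/5 + 4)*6 = (12/5)*6 = 72/5)
86*(J(-4, C) - 148) = 86*(72/5 - 148) = 86*(-668/5) = -57448/5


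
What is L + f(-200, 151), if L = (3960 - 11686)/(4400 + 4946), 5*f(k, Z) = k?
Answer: -190783/4673 ≈ -40.827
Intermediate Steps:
f(k, Z) = k/5
L = -3863/4673 (L = -7726/9346 = -7726*1/9346 = -3863/4673 ≈ -0.82666)
L + f(-200, 151) = -3863/4673 + (⅕)*(-200) = -3863/4673 - 40 = -190783/4673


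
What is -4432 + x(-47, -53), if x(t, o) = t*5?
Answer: -4667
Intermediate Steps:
x(t, o) = 5*t
-4432 + x(-47, -53) = -4432 + 5*(-47) = -4432 - 235 = -4667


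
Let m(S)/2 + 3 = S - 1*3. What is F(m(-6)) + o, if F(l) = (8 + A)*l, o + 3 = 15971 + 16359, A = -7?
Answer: 32303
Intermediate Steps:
m(S) = -12 + 2*S (m(S) = -6 + 2*(S - 1*3) = -6 + 2*(S - 3) = -6 + 2*(-3 + S) = -6 + (-6 + 2*S) = -12 + 2*S)
o = 32327 (o = -3 + (15971 + 16359) = -3 + 32330 = 32327)
F(l) = l (F(l) = (8 - 7)*l = 1*l = l)
F(m(-6)) + o = (-12 + 2*(-6)) + 32327 = (-12 - 12) + 32327 = -24 + 32327 = 32303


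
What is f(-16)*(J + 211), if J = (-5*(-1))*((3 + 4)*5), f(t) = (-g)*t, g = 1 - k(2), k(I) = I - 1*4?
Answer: 18528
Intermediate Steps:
k(I) = -4 + I (k(I) = I - 4 = -4 + I)
g = 3 (g = 1 - (-4 + 2) = 1 - 1*(-2) = 1 + 2 = 3)
f(t) = -3*t (f(t) = (-1*3)*t = -3*t)
J = 175 (J = 5*(7*5) = 5*35 = 175)
f(-16)*(J + 211) = (-3*(-16))*(175 + 211) = 48*386 = 18528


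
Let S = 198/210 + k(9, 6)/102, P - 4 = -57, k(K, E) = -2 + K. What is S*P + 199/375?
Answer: -1579071/29750 ≈ -53.078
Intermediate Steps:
P = -53 (P = 4 - 57 = -53)
S = 3611/3570 (S = 198/210 + (-2 + 9)/102 = 198*(1/210) + 7*(1/102) = 33/35 + 7/102 = 3611/3570 ≈ 1.0115)
S*P + 199/375 = (3611/3570)*(-53) + 199/375 = -191383/3570 + 199*(1/375) = -191383/3570 + 199/375 = -1579071/29750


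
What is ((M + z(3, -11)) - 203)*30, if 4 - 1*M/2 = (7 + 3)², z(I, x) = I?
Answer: -11760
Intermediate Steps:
M = -192 (M = 8 - 2*(7 + 3)² = 8 - 2*10² = 8 - 2*100 = 8 - 200 = -192)
((M + z(3, -11)) - 203)*30 = ((-192 + 3) - 203)*30 = (-189 - 203)*30 = -392*30 = -11760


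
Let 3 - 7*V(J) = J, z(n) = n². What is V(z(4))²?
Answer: 169/49 ≈ 3.4490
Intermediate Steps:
V(J) = 3/7 - J/7
V(z(4))² = (3/7 - ⅐*4²)² = (3/7 - ⅐*16)² = (3/7 - 16/7)² = (-13/7)² = 169/49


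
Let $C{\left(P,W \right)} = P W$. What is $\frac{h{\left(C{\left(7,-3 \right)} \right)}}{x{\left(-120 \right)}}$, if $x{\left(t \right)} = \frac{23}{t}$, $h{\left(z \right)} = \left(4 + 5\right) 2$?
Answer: $- \frac{2160}{23} \approx -93.913$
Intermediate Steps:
$h{\left(z \right)} = 18$ ($h{\left(z \right)} = 9 \cdot 2 = 18$)
$\frac{h{\left(C{\left(7,-3 \right)} \right)}}{x{\left(-120 \right)}} = \frac{18}{23 \frac{1}{-120}} = \frac{18}{23 \left(- \frac{1}{120}\right)} = \frac{18}{- \frac{23}{120}} = 18 \left(- \frac{120}{23}\right) = - \frac{2160}{23}$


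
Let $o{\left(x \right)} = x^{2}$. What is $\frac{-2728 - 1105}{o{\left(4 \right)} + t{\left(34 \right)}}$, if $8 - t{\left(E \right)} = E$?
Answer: $\frac{3833}{10} \approx 383.3$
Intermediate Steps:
$t{\left(E \right)} = 8 - E$
$\frac{-2728 - 1105}{o{\left(4 \right)} + t{\left(34 \right)}} = \frac{-2728 - 1105}{4^{2} + \left(8 - 34\right)} = - \frac{3833}{16 + \left(8 - 34\right)} = - \frac{3833}{16 - 26} = - \frac{3833}{-10} = \left(-3833\right) \left(- \frac{1}{10}\right) = \frac{3833}{10}$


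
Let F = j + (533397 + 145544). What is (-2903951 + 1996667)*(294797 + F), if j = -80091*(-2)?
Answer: -1028787473280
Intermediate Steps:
j = 160182
F = 839123 (F = 160182 + (533397 + 145544) = 160182 + 678941 = 839123)
(-2903951 + 1996667)*(294797 + F) = (-2903951 + 1996667)*(294797 + 839123) = -907284*1133920 = -1028787473280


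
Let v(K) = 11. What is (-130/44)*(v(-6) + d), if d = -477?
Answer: 15145/11 ≈ 1376.8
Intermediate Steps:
(-130/44)*(v(-6) + d) = (-130/44)*(11 - 477) = -130*1/44*(-466) = -65/22*(-466) = 15145/11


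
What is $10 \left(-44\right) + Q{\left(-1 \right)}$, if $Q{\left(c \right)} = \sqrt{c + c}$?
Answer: $-440 + i \sqrt{2} \approx -440.0 + 1.4142 i$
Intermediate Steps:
$Q{\left(c \right)} = \sqrt{2} \sqrt{c}$ ($Q{\left(c \right)} = \sqrt{2 c} = \sqrt{2} \sqrt{c}$)
$10 \left(-44\right) + Q{\left(-1 \right)} = 10 \left(-44\right) + \sqrt{2} \sqrt{-1} = -440 + \sqrt{2} i = -440 + i \sqrt{2}$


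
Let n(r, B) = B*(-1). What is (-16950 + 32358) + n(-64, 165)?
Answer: 15243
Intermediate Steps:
n(r, B) = -B
(-16950 + 32358) + n(-64, 165) = (-16950 + 32358) - 1*165 = 15408 - 165 = 15243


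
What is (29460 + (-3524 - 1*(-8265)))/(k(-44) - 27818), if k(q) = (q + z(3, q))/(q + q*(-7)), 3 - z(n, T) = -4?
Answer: -9029064/7343989 ≈ -1.2295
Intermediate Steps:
z(n, T) = 7 (z(n, T) = 3 - 1*(-4) = 3 + 4 = 7)
k(q) = -(7 + q)/(6*q) (k(q) = (q + 7)/(q + q*(-7)) = (7 + q)/(q - 7*q) = (7 + q)/((-6*q)) = (7 + q)*(-1/(6*q)) = -(7 + q)/(6*q))
(29460 + (-3524 - 1*(-8265)))/(k(-44) - 27818) = (29460 + (-3524 - 1*(-8265)))/((⅙)*(-7 - 1*(-44))/(-44) - 27818) = (29460 + (-3524 + 8265))/((⅙)*(-1/44)*(-7 + 44) - 27818) = (29460 + 4741)/((⅙)*(-1/44)*37 - 27818) = 34201/(-37/264 - 27818) = 34201/(-7343989/264) = 34201*(-264/7343989) = -9029064/7343989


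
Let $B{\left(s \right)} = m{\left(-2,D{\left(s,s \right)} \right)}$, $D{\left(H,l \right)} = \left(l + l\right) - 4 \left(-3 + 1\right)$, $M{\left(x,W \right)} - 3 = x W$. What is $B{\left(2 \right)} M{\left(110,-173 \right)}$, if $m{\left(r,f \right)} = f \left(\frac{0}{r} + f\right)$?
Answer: $-2739888$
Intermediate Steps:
$M{\left(x,W \right)} = 3 + W x$ ($M{\left(x,W \right)} = 3 + x W = 3 + W x$)
$D{\left(H,l \right)} = 8 + 2 l$ ($D{\left(H,l \right)} = 2 l - -8 = 2 l + 8 = 8 + 2 l$)
$m{\left(r,f \right)} = f^{2}$ ($m{\left(r,f \right)} = f \left(0 + f\right) = f f = f^{2}$)
$B{\left(s \right)} = \left(8 + 2 s\right)^{2}$
$B{\left(2 \right)} M{\left(110,-173 \right)} = 4 \left(4 + 2\right)^{2} \left(3 - 19030\right) = 4 \cdot 6^{2} \left(3 - 19030\right) = 4 \cdot 36 \left(-19027\right) = 144 \left(-19027\right) = -2739888$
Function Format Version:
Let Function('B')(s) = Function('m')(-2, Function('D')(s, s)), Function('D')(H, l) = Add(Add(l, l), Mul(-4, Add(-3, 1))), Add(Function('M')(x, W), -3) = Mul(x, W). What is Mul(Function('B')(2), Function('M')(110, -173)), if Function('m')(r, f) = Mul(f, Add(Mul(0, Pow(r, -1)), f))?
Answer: -2739888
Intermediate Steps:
Function('M')(x, W) = Add(3, Mul(W, x)) (Function('M')(x, W) = Add(3, Mul(x, W)) = Add(3, Mul(W, x)))
Function('D')(H, l) = Add(8, Mul(2, l)) (Function('D')(H, l) = Add(Mul(2, l), Mul(-4, -2)) = Add(Mul(2, l), 8) = Add(8, Mul(2, l)))
Function('m')(r, f) = Pow(f, 2) (Function('m')(r, f) = Mul(f, Add(0, f)) = Mul(f, f) = Pow(f, 2))
Function('B')(s) = Pow(Add(8, Mul(2, s)), 2)
Mul(Function('B')(2), Function('M')(110, -173)) = Mul(Mul(4, Pow(Add(4, 2), 2)), Add(3, Mul(-173, 110))) = Mul(Mul(4, Pow(6, 2)), Add(3, -19030)) = Mul(Mul(4, 36), -19027) = Mul(144, -19027) = -2739888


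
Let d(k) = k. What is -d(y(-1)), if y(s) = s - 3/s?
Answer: -2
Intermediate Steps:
y(s) = s - 3/s
-d(y(-1)) = -(-1 - 3/(-1)) = -(-1 - 3*(-1)) = -(-1 + 3) = -1*2 = -2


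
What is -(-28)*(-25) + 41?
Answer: -659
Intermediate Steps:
-(-28)*(-25) + 41 = -28*25 + 41 = -700 + 41 = -659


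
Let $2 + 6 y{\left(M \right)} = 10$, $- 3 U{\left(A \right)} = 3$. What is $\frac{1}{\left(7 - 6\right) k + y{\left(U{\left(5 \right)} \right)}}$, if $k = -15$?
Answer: $- \frac{3}{41} \approx -0.073171$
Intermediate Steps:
$U{\left(A \right)} = -1$ ($U{\left(A \right)} = \left(- \frac{1}{3}\right) 3 = -1$)
$y{\left(M \right)} = \frac{4}{3}$ ($y{\left(M \right)} = - \frac{1}{3} + \frac{1}{6} \cdot 10 = - \frac{1}{3} + \frac{5}{3} = \frac{4}{3}$)
$\frac{1}{\left(7 - 6\right) k + y{\left(U{\left(5 \right)} \right)}} = \frac{1}{\left(7 - 6\right) \left(-15\right) + \frac{4}{3}} = \frac{1}{1 \left(-15\right) + \frac{4}{3}} = \frac{1}{-15 + \frac{4}{3}} = \frac{1}{- \frac{41}{3}} = - \frac{3}{41}$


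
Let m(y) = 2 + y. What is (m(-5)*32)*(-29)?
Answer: 2784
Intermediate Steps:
(m(-5)*32)*(-29) = ((2 - 5)*32)*(-29) = -3*32*(-29) = -96*(-29) = 2784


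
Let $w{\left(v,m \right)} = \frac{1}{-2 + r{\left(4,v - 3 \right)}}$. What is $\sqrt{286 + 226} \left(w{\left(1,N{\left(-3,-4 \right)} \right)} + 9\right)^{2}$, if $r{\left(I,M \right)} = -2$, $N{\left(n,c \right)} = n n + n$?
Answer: $1225 \sqrt{2} \approx 1732.4$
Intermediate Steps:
$N{\left(n,c \right)} = n + n^{2}$ ($N{\left(n,c \right)} = n^{2} + n = n + n^{2}$)
$w{\left(v,m \right)} = - \frac{1}{4}$ ($w{\left(v,m \right)} = \frac{1}{-2 - 2} = \frac{1}{-4} = - \frac{1}{4}$)
$\sqrt{286 + 226} \left(w{\left(1,N{\left(-3,-4 \right)} \right)} + 9\right)^{2} = \sqrt{286 + 226} \left(- \frac{1}{4} + 9\right)^{2} = \sqrt{512} \left(\frac{35}{4}\right)^{2} = 16 \sqrt{2} \cdot \frac{1225}{16} = 1225 \sqrt{2}$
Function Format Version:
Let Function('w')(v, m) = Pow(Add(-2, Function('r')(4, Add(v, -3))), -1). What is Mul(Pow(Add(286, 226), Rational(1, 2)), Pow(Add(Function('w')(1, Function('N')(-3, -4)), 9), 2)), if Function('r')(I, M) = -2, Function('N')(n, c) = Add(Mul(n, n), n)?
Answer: Mul(1225, Pow(2, Rational(1, 2))) ≈ 1732.4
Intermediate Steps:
Function('N')(n, c) = Add(n, Pow(n, 2)) (Function('N')(n, c) = Add(Pow(n, 2), n) = Add(n, Pow(n, 2)))
Function('w')(v, m) = Rational(-1, 4) (Function('w')(v, m) = Pow(Add(-2, -2), -1) = Pow(-4, -1) = Rational(-1, 4))
Mul(Pow(Add(286, 226), Rational(1, 2)), Pow(Add(Function('w')(1, Function('N')(-3, -4)), 9), 2)) = Mul(Pow(Add(286, 226), Rational(1, 2)), Pow(Add(Rational(-1, 4), 9), 2)) = Mul(Pow(512, Rational(1, 2)), Pow(Rational(35, 4), 2)) = Mul(Mul(16, Pow(2, Rational(1, 2))), Rational(1225, 16)) = Mul(1225, Pow(2, Rational(1, 2)))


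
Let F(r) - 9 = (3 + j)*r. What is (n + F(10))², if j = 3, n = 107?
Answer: 30976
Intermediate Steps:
F(r) = 9 + 6*r (F(r) = 9 + (3 + 3)*r = 9 + 6*r)
(n + F(10))² = (107 + (9 + 6*10))² = (107 + (9 + 60))² = (107 + 69)² = 176² = 30976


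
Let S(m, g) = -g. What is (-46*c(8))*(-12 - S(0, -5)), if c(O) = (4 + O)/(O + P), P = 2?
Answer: 4692/5 ≈ 938.40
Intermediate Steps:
c(O) = (4 + O)/(2 + O) (c(O) = (4 + O)/(O + 2) = (4 + O)/(2 + O))
(-46*c(8))*(-12 - S(0, -5)) = (-46*(4 + 8)/(2 + 8))*(-12 - (-1)*(-5)) = (-46*12/10)*(-12 - 1*5) = (-23*12/5)*(-12 - 5) = -46*6/5*(-17) = -276/5*(-17) = 4692/5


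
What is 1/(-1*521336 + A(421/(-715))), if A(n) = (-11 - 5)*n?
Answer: -715/372748504 ≈ -1.9182e-6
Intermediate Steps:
A(n) = -16*n
1/(-1*521336 + A(421/(-715))) = 1/(-1*521336 - 6736/(-715)) = 1/(-521336 - 6736*(-1)/715) = 1/(-521336 - 16*(-421/715)) = 1/(-521336 + 6736/715) = 1/(-372748504/715) = -715/372748504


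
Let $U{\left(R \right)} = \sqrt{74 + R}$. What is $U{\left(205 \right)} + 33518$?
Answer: $33518 + 3 \sqrt{31} \approx 33535.0$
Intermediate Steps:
$U{\left(205 \right)} + 33518 = \sqrt{74 + 205} + 33518 = \sqrt{279} + 33518 = 3 \sqrt{31} + 33518 = 33518 + 3 \sqrt{31}$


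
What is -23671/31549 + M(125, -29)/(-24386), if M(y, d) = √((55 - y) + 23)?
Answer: -23671/31549 - I*√47/24386 ≈ -0.75029 - 0.00028113*I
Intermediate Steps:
M(y, d) = √(78 - y)
-23671/31549 + M(125, -29)/(-24386) = -23671/31549 + √(78 - 1*125)/(-24386) = -23671*1/31549 + √(78 - 125)*(-1/24386) = -23671/31549 + √(-47)*(-1/24386) = -23671/31549 + (I*√47)*(-1/24386) = -23671/31549 - I*√47/24386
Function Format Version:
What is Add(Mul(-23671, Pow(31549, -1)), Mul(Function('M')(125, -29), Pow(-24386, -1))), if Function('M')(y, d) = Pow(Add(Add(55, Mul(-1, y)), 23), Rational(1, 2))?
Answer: Add(Rational(-23671, 31549), Mul(Rational(-1, 24386), I, Pow(47, Rational(1, 2)))) ≈ Add(-0.75029, Mul(-0.00028113, I))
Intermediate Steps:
Function('M')(y, d) = Pow(Add(78, Mul(-1, y)), Rational(1, 2))
Add(Mul(-23671, Pow(31549, -1)), Mul(Function('M')(125, -29), Pow(-24386, -1))) = Add(Mul(-23671, Pow(31549, -1)), Mul(Pow(Add(78, Mul(-1, 125)), Rational(1, 2)), Pow(-24386, -1))) = Add(Mul(-23671, Rational(1, 31549)), Mul(Pow(Add(78, -125), Rational(1, 2)), Rational(-1, 24386))) = Add(Rational(-23671, 31549), Mul(Pow(-47, Rational(1, 2)), Rational(-1, 24386))) = Add(Rational(-23671, 31549), Mul(Mul(I, Pow(47, Rational(1, 2))), Rational(-1, 24386))) = Add(Rational(-23671, 31549), Mul(Rational(-1, 24386), I, Pow(47, Rational(1, 2))))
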